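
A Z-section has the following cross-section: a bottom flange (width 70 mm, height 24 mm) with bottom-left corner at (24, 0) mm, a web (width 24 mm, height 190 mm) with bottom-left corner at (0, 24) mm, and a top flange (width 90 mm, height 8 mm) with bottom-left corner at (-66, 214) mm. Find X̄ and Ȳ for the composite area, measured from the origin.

bottom flange: A = 70 × 24 = 1680.00, centroid at (59.00, 12.00).
web: A = 24 × 190 = 4560.00, centroid at (12.00, 119.00).
top flange: A = 90 × 8 = 720.00, centroid at (-21.00, 218.00).
ΣA = 6960.00 mm², ΣAX̄ = 138720.00 mm³, ΣAȲ = 719760.00 mm³.
X̄ = 138720.00/6960.00 = 19.93 mm; Ȳ = 719760.00/6960.00 = 103.41 mm.

X̄ = 19.93 mm, Ȳ = 103.41 mm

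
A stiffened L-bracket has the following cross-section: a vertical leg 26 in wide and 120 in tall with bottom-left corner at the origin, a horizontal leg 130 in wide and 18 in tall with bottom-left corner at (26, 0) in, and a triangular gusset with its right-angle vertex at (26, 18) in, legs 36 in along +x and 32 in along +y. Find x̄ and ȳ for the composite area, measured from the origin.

x̄ = 45.62 in, ȳ = 37.24 in

vertical leg: A = 26 × 120 = 3120.00, centroid at (13.00, 60.00).
horizontal leg: A = 130 × 18 = 2340.00, centroid at (91.00, 9.00).
gusset: A = ½·36·32 = 576.00, centroid at (38.00, 28.67).
ΣA = 6036.00 in², ΣAx̄ = 275388.00 in³, ΣAȳ = 224772.00 in³.
x̄ = 275388.00/6036.00 = 45.62 in; ȳ = 224772.00/6036.00 = 37.24 in.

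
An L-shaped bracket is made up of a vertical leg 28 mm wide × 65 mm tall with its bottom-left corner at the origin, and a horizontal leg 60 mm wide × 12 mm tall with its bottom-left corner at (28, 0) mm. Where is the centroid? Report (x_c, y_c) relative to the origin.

vertical leg: A = 28 × 65 = 1820.00, centroid at (14.00, 32.50).
horizontal leg: A = 60 × 12 = 720.00, centroid at (58.00, 6.00).
ΣA = 2540.00 mm², ΣAx_c = 67240.00 mm³, ΣAy_c = 63470.00 mm³.
x_c = 67240.00/2540.00 = 26.47 mm; y_c = 63470.00/2540.00 = 24.99 mm.

x_c = 26.47 mm, y_c = 24.99 mm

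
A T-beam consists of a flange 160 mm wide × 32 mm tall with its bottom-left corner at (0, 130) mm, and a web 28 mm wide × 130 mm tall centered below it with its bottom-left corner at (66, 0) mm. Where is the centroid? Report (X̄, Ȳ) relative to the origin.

web: A = 28 × 130 = 3640.00, centroid at (80.00, 65.00).
flange: A = 160 × 32 = 5120.00, centroid at (80.00, 146.00).
ΣA = 8760.00 mm², ΣAX̄ = 700800.00 mm³, ΣAȲ = 984120.00 mm³.
X̄ = 700800.00/8760.00 = 80.00 mm; Ȳ = 984120.00/8760.00 = 112.34 mm.

X̄ = 80.00 mm, Ȳ = 112.34 mm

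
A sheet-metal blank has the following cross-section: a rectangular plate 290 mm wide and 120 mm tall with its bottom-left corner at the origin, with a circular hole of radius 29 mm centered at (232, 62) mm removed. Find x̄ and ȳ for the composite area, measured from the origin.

Part | A | x̄ᵢ | ȳᵢ | A·x̄ᵢ | A·ȳᵢ
plate | 34800.00 | 145.00 | 60.00 | 5046000.00 | 2088000.00
hole | -2642.08 | 232.00 | 62.00 | -612962.43 | -163808.92
Σ | 32157.92 |  |  | 4433037.57 | 1924191.08
x̄ = 4433037.57 / 32157.92 = 137.85 mm
ȳ = 1924191.08 / 32157.92 = 59.84 mm

x̄ = 137.85 mm, ȳ = 59.84 mm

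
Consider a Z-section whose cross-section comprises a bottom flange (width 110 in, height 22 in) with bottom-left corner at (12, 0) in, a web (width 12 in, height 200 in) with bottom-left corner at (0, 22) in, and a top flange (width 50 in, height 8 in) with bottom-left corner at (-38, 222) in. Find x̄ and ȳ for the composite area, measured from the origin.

Part | A | x̄ᵢ | ȳᵢ | A·x̄ᵢ | A·ȳᵢ
bottom flange | 2420.00 | 67.00 | 11.00 | 162140.00 | 26620.00
web | 2400.00 | 6.00 | 122.00 | 14400.00 | 292800.00
top flange | 400.00 | -13.00 | 226.00 | -5200.00 | 90400.00
Σ | 5220.00 |  |  | 171340.00 | 409820.00
x̄ = 171340.00 / 5220.00 = 32.82 in
ȳ = 409820.00 / 5220.00 = 78.51 in

x̄ = 32.82 in, ȳ = 78.51 in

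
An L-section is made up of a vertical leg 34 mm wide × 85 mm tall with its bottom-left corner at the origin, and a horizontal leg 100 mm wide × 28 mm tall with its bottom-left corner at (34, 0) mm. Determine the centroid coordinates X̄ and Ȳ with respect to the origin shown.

X̄ = 49.97 mm, Ȳ = 28.48 mm

vertical leg: A = 34 × 85 = 2890.00, centroid at (17.00, 42.50).
horizontal leg: A = 100 × 28 = 2800.00, centroid at (84.00, 14.00).
ΣA = 5690.00 mm²
ΣAX̄ = (2890.00)(17.00) + (2800.00)(84.00) = 284330.00 mm³
ΣAȲ = (2890.00)(42.50) + (2800.00)(14.00) = 162025.00 mm³
X̄ = 284330.00 / 5690.00 = 49.97 mm
Ȳ = 162025.00 / 5690.00 = 28.48 mm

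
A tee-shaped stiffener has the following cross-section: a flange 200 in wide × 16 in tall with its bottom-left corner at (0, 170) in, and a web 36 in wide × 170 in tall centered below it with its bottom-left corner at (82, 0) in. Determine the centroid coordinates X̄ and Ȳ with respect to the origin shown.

web: A = 36 × 170 = 6120.00, centroid at (100.00, 85.00).
flange: A = 200 × 16 = 3200.00, centroid at (100.00, 178.00).
ΣA = 9320.00 in²
ΣAX̄ = (6120.00)(100.00) + (3200.00)(100.00) = 932000.00 in³
ΣAȲ = (6120.00)(85.00) + (3200.00)(178.00) = 1089800.00 in³
X̄ = 932000.00 / 9320.00 = 100.00 in
Ȳ = 1089800.00 / 9320.00 = 116.93 in

X̄ = 100.00 in, Ȳ = 116.93 in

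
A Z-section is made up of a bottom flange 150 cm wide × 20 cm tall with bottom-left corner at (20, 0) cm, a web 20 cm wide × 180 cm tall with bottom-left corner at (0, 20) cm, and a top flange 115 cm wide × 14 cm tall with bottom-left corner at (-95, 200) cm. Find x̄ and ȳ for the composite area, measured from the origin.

Part | A | x̄ᵢ | ȳᵢ | A·x̄ᵢ | A·ȳᵢ
bottom flange | 3000.00 | 95.00 | 10.00 | 285000.00 | 30000.00
web | 3600.00 | 10.00 | 110.00 | 36000.00 | 396000.00
top flange | 1610.00 | -37.50 | 207.00 | -60375.00 | 333270.00
Σ | 8210.00 |  |  | 260625.00 | 759270.00
x̄ = 260625.00 / 8210.00 = 31.74 cm
ȳ = 759270.00 / 8210.00 = 92.48 cm

x̄ = 31.74 cm, ȳ = 92.48 cm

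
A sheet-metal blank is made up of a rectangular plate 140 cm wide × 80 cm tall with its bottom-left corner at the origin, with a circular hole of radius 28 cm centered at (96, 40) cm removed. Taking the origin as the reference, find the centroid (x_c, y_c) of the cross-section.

plate: A = 140 × 80 = 11200.00, centroid at (70.00, 40.00).
hole: A = −π·28² = -2463.01, centroid at (96.00, 40.00).
ΣA = 8736.99 cm², ΣAx_c = 547551.17 cm³, ΣAy_c = 349479.65 cm³.
x_c = 547551.17/8736.99 = 62.67 cm; y_c = 349479.65/8736.99 = 40.00 cm.

x_c = 62.67 cm, y_c = 40.00 cm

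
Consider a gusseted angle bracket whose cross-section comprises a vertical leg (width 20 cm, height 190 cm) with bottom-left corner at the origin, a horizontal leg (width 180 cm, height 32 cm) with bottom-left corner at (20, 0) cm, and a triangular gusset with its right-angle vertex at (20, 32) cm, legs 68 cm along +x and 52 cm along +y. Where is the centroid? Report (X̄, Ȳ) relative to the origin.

X̄ = 65.95 cm, Ȳ = 47.70 cm

vertical leg: A = 20 × 190 = 3800.00, centroid at (10.00, 95.00).
horizontal leg: A = 180 × 32 = 5760.00, centroid at (110.00, 16.00).
gusset: A = ½·68·52 = 1768.00, centroid at (42.67, 49.33).
ΣA = 11328.00 cm²
ΣAX̄ = (3800.00)(10.00) + (5760.00)(110.00) + (1768.00)(42.67) = 747034.67 cm³
ΣAȲ = (3800.00)(95.00) + (5760.00)(16.00) + (1768.00)(49.33) = 540381.33 cm³
X̄ = 747034.67 / 11328.00 = 65.95 cm
Ȳ = 540381.33 / 11328.00 = 47.70 cm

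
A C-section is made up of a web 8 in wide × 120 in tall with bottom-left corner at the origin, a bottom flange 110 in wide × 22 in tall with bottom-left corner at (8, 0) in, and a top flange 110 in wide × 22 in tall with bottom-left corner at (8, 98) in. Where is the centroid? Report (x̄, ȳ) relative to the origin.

x̄ = 53.23 in, ȳ = 60.00 in

web: A = 8 × 120 = 960.00, centroid at (4.00, 60.00).
bottom flange: A = 110 × 22 = 2420.00, centroid at (63.00, 11.00).
top flange: A = 110 × 22 = 2420.00, centroid at (63.00, 109.00).
ΣA = 5800.00 in²
ΣAx̄ = (960.00)(4.00) + (2420.00)(63.00) + (2420.00)(63.00) = 308760.00 in³
ΣAȳ = (960.00)(60.00) + (2420.00)(11.00) + (2420.00)(109.00) = 348000.00 in³
x̄ = 308760.00 / 5800.00 = 53.23 in
ȳ = 348000.00 / 5800.00 = 60.00 in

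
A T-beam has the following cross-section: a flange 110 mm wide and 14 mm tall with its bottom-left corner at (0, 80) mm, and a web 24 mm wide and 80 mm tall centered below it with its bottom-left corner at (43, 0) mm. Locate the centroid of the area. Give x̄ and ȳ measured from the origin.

web: A = 24 × 80 = 1920.00, centroid at (55.00, 40.00).
flange: A = 110 × 14 = 1540.00, centroid at (55.00, 87.00).
ΣA = 3460.00 mm²
ΣAx̄ = (1920.00)(55.00) + (1540.00)(55.00) = 190300.00 mm³
ΣAȳ = (1920.00)(40.00) + (1540.00)(87.00) = 210780.00 mm³
x̄ = 190300.00 / 3460.00 = 55.00 mm
ȳ = 210780.00 / 3460.00 = 60.92 mm

x̄ = 55.00 mm, ȳ = 60.92 mm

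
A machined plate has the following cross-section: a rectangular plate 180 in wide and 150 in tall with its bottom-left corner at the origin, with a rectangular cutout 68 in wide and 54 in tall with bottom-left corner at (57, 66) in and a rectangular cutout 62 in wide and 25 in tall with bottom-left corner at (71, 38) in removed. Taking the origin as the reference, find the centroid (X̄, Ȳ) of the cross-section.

X̄ = 88.98 in, Ȳ = 73.71 in

Part | A | x̄ᵢ | ȳᵢ | A·x̄ᵢ | A·ȳᵢ
plate | 27000.00 | 90.00 | 75.00 | 2430000.00 | 2025000.00
hole 1 | -3672.00 | 91.00 | 93.00 | -334152.00 | -341496.00
hole 2 | -1550.00 | 102.00 | 50.50 | -158100.00 | -78275.00
Σ | 21778.00 |  |  | 1937748.00 | 1605229.00
X̄ = 1937748.00 / 21778.00 = 88.98 in
Ȳ = 1605229.00 / 21778.00 = 73.71 in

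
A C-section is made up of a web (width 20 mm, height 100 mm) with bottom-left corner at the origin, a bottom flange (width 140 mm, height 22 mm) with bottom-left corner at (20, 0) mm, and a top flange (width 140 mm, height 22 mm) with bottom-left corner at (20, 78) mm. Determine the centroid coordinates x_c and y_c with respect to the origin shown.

Part | A | x̄ᵢ | ȳᵢ | A·x̄ᵢ | A·ȳᵢ
web | 2000.00 | 10.00 | 50.00 | 20000.00 | 100000.00
bottom flange | 3080.00 | 90.00 | 11.00 | 277200.00 | 33880.00
top flange | 3080.00 | 90.00 | 89.00 | 277200.00 | 274120.00
Σ | 8160.00 |  |  | 574400.00 | 408000.00
x_c = 574400.00 / 8160.00 = 70.39 mm
y_c = 408000.00 / 8160.00 = 50.00 mm

x_c = 70.39 mm, y_c = 50.00 mm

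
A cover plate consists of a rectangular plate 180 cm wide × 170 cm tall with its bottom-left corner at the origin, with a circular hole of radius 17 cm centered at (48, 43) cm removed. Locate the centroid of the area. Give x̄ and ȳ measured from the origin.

x̄ = 91.28 cm, ȳ = 86.28 cm

Part | A | x̄ᵢ | ȳᵢ | A·x̄ᵢ | A·ȳᵢ
plate | 30600.00 | 90.00 | 85.00 | 2754000.00 | 2601000.00
hole | -907.92 | 48.00 | 43.00 | -43580.17 | -39040.57
Σ | 29692.08 |  |  | 2710419.83 | 2561959.43
x̄ = 2710419.83 / 29692.08 = 91.28 cm
ȳ = 2561959.43 / 29692.08 = 86.28 cm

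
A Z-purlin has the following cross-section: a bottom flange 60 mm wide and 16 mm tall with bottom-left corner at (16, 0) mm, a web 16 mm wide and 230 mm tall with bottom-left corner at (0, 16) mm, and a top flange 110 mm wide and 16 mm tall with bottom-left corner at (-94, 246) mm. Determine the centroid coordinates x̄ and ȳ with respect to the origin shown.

bottom flange: A = 60 × 16 = 960.00, centroid at (46.00, 8.00).
web: A = 16 × 230 = 3680.00, centroid at (8.00, 131.00).
top flange: A = 110 × 16 = 1760.00, centroid at (-39.00, 254.00).
ΣA = 6400.00 mm², ΣAx̄ = 4960.00 mm³, ΣAȳ = 936800.00 mm³.
x̄ = 4960.00/6400.00 = 0.78 mm; ȳ = 936800.00/6400.00 = 146.38 mm.

x̄ = 0.78 mm, ȳ = 146.38 mm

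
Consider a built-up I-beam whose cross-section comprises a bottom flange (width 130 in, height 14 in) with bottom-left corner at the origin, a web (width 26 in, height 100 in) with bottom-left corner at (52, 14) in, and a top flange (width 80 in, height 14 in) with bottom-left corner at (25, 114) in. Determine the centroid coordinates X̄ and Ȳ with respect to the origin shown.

bottom flange: A = 130 × 14 = 1820.00, centroid at (65.00, 7.00).
web: A = 26 × 100 = 2600.00, centroid at (65.00, 64.00).
top flange: A = 80 × 14 = 1120.00, centroid at (65.00, 121.00).
ΣA = 5540.00 in²
ΣAX̄ = (1820.00)(65.00) + (2600.00)(65.00) + (1120.00)(65.00) = 360100.00 in³
ΣAȲ = (1820.00)(7.00) + (2600.00)(64.00) + (1120.00)(121.00) = 314660.00 in³
X̄ = 360100.00 / 5540.00 = 65.00 in
Ȳ = 314660.00 / 5540.00 = 56.80 in

X̄ = 65.00 in, Ȳ = 56.80 in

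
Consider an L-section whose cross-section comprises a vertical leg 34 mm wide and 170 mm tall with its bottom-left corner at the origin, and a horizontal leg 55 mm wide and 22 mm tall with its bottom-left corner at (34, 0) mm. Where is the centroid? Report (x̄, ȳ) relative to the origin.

Part | A | x̄ᵢ | ȳᵢ | A·x̄ᵢ | A·ȳᵢ
vertical leg | 5780.00 | 17.00 | 85.00 | 98260.00 | 491300.00
horizontal leg | 1210.00 | 61.50 | 11.00 | 74415.00 | 13310.00
Σ | 6990.00 |  |  | 172675.00 | 504610.00
x̄ = 172675.00 / 6990.00 = 24.70 mm
ȳ = 504610.00 / 6990.00 = 72.19 mm

x̄ = 24.70 mm, ȳ = 72.19 mm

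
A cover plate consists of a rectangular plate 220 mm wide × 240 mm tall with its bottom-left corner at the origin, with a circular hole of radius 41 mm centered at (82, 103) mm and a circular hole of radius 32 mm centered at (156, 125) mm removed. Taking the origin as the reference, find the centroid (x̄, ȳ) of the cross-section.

plate: A = 220 × 240 = 52800.00, centroid at (110.00, 120.00).
hole 1: A = −π·41² = -5281.02, centroid at (82.00, 103.00).
hole 2: A = −π·32² = -3216.99, centroid at (156.00, 125.00).
ΣA = 44301.99 mm², ΣAx̄ = 4873106.01 mm³, ΣAȳ = 5389931.36 mm³.
x̄ = 4873106.01/44301.99 = 110.00 mm; ȳ = 5389931.36/44301.99 = 121.66 mm.

x̄ = 110.00 mm, ȳ = 121.66 mm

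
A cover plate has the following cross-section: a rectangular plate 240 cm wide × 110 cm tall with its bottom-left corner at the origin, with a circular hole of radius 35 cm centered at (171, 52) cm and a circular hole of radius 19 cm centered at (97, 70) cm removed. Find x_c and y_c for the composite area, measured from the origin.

Part | A | x̄ᵢ | ȳᵢ | A·x̄ᵢ | A·ȳᵢ
plate | 26400.00 | 120.00 | 55.00 | 3168000.00 | 1452000.00
hole 1 | -3848.45 | 171.00 | 52.00 | -658085.12 | -200119.45
hole 2 | -1134.11 | 97.00 | 70.00 | -110009.15 | -79388.05
Σ | 21417.43 |  |  | 2399905.73 | 1172492.50
x_c = 2399905.73 / 21417.43 = 112.05 cm
y_c = 1172492.50 / 21417.43 = 54.74 cm

x_c = 112.05 cm, y_c = 54.74 cm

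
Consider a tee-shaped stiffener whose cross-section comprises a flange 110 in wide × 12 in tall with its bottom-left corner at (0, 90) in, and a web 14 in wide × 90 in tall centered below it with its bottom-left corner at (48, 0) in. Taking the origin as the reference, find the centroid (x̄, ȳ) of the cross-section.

x̄ = 55.00 in, ȳ = 71.09 in

web: A = 14 × 90 = 1260.00, centroid at (55.00, 45.00).
flange: A = 110 × 12 = 1320.00, centroid at (55.00, 96.00).
ΣA = 2580.00 in²
ΣAx̄ = (1260.00)(55.00) + (1320.00)(55.00) = 141900.00 in³
ΣAȳ = (1260.00)(45.00) + (1320.00)(96.00) = 183420.00 in³
x̄ = 141900.00 / 2580.00 = 55.00 in
ȳ = 183420.00 / 2580.00 = 71.09 in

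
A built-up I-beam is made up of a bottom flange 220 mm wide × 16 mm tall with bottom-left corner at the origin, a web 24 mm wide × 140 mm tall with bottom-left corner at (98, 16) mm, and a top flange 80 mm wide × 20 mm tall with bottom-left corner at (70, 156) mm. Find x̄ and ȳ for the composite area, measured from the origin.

Part | A | x̄ᵢ | ȳᵢ | A·x̄ᵢ | A·ȳᵢ
bottom flange | 3520.00 | 110.00 | 8.00 | 387200.00 | 28160.00
web | 3360.00 | 110.00 | 86.00 | 369600.00 | 288960.00
top flange | 1600.00 | 110.00 | 166.00 | 176000.00 | 265600.00
Σ | 8480.00 |  |  | 932800.00 | 582720.00
x̄ = 932800.00 / 8480.00 = 110.00 mm
ȳ = 582720.00 / 8480.00 = 68.72 mm

x̄ = 110.00 mm, ȳ = 68.72 mm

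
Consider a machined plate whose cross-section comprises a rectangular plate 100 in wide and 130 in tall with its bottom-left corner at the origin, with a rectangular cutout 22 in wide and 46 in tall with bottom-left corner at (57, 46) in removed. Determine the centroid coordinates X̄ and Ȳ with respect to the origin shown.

X̄ = 48.48 in, Ȳ = 64.66 in

plate: A = 100 × 130 = 13000.00, centroid at (50.00, 65.00).
hole: A = −(22 × 46) = -1012.00, centroid at (68.00, 69.00).
ΣA = 11988.00 in², ΣAX̄ = 581184.00 in³, ΣAȲ = 775172.00 in³.
X̄ = 581184.00/11988.00 = 48.48 in; Ȳ = 775172.00/11988.00 = 64.66 in.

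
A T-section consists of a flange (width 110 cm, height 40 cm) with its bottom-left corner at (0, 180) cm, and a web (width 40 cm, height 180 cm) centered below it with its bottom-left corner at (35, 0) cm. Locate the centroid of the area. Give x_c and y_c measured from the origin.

Part | A | x̄ᵢ | ȳᵢ | A·x̄ᵢ | A·ȳᵢ
web | 7200.00 | 55.00 | 90.00 | 396000.00 | 648000.00
flange | 4400.00 | 55.00 | 200.00 | 242000.00 | 880000.00
Σ | 11600.00 |  |  | 638000.00 | 1528000.00
x_c = 638000.00 / 11600.00 = 55.00 cm
y_c = 1528000.00 / 11600.00 = 131.72 cm

x_c = 55.00 cm, y_c = 131.72 cm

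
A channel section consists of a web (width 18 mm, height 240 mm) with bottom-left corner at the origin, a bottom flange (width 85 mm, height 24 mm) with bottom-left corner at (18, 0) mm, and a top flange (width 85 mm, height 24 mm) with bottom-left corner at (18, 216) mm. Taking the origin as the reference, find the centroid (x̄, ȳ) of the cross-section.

x̄ = 34.01 mm, ȳ = 120.00 mm

web: A = 18 × 240 = 4320.00, centroid at (9.00, 120.00).
bottom flange: A = 85 × 24 = 2040.00, centroid at (60.50, 12.00).
top flange: A = 85 × 24 = 2040.00, centroid at (60.50, 228.00).
ΣA = 8400.00 mm²
ΣAx̄ = (4320.00)(9.00) + (2040.00)(60.50) + (2040.00)(60.50) = 285720.00 mm³
ΣAȳ = (4320.00)(120.00) + (2040.00)(12.00) + (2040.00)(228.00) = 1008000.00 mm³
x̄ = 285720.00 / 8400.00 = 34.01 mm
ȳ = 1008000.00 / 8400.00 = 120.00 mm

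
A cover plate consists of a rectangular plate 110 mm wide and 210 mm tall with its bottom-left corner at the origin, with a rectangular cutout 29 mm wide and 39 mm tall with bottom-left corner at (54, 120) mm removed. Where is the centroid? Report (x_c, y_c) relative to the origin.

plate: A = 110 × 210 = 23100.00, centroid at (55.00, 105.00).
hole: A = −(29 × 39) = -1131.00, centroid at (68.50, 139.50).
ΣA = 21969.00 mm², ΣAx_c = 1193026.50 mm³, ΣAy_c = 2267725.50 mm³.
x_c = 1193026.50/21969.00 = 54.30 mm; y_c = 2267725.50/21969.00 = 103.22 mm.

x_c = 54.30 mm, y_c = 103.22 mm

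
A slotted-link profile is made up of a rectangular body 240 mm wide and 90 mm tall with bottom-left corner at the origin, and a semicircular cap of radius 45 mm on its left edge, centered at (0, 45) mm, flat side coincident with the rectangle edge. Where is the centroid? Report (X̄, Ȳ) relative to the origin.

X̄ = 102.15 mm, Ȳ = 45.00 mm

rectangular body: A = 240 × 90 = 21600.00, centroid at (120.00, 45.00).
semicircular end: A = ½π·45² = 3180.86, centroid at (-19.10, 45.00).
ΣA = 24780.86 mm²
ΣAX̄ = (21600.00)(120.00) + (3180.86)(-19.10) = 2531250.00 mm³
ΣAȲ = (21600.00)(45.00) + (3180.86)(45.00) = 1115138.82 mm³
X̄ = 2531250.00 / 24780.86 = 102.15 mm
Ȳ = 1115138.82 / 24780.86 = 45.00 mm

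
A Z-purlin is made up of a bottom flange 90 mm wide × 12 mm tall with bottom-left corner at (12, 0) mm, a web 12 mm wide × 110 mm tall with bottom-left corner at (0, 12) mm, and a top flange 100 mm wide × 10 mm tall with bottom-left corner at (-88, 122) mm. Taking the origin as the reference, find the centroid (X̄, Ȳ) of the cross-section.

X̄ = 9.26 mm, Ȳ = 65.27 mm

bottom flange: A = 90 × 12 = 1080.00, centroid at (57.00, 6.00).
web: A = 12 × 110 = 1320.00, centroid at (6.00, 67.00).
top flange: A = 100 × 10 = 1000.00, centroid at (-38.00, 127.00).
ΣA = 3400.00 mm², ΣAX̄ = 31480.00 mm³, ΣAȲ = 221920.00 mm³.
X̄ = 31480.00/3400.00 = 9.26 mm; Ȳ = 221920.00/3400.00 = 65.27 mm.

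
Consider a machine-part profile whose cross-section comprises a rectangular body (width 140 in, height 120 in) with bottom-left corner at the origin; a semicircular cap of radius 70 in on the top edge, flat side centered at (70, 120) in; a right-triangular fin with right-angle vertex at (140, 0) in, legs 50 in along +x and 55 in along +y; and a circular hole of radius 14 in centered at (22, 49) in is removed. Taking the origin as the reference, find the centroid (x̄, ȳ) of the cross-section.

rectangular body: A = 140 × 120 = 16800.00, centroid at (70.00, 60.00).
semicircular top: A = ½π·70² = 7696.90, centroid at (70.00, 149.71).
triangular fin: A = ½·50·55 = 1375.00, centroid at (156.67, 18.33).
hole: A = −π·14² = -615.75, centroid at (22.00, 49.00).
ΣA = 25256.15 in²
ΣAx̄ = (16800.00)(70.00) + (7696.90)(70.00) + (1375.00)(156.67) + (-615.75)(22.00) = 1916653.26 in³
ΣAȳ = (16800.00)(60.00) + (7696.90)(149.71) + (1375.00)(18.33) + (-615.75)(49.00) = 2155331.38 in³
x̄ = 1916653.26 / 25256.15 = 75.89 in
ȳ = 2155331.38 / 25256.15 = 85.34 in

x̄ = 75.89 in, ȳ = 85.34 in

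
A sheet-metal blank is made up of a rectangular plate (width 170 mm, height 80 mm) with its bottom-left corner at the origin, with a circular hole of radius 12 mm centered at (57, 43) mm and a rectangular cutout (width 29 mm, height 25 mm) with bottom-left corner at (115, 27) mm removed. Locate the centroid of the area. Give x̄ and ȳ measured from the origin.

plate: A = 170 × 80 = 13600.00, centroid at (85.00, 40.00).
hole 1: A = −π·12² = -452.39, centroid at (57.00, 43.00).
hole 2: A = −(29 × 25) = -725.00, centroid at (129.50, 39.50).
ΣA = 12422.61 mm², ΣAx̄ = 1036326.31 mm³, ΣAȳ = 495909.76 mm³.
x̄ = 1036326.31/12422.61 = 83.42 mm; ȳ = 495909.76/12422.61 = 39.92 mm.

x̄ = 83.42 mm, ȳ = 39.92 mm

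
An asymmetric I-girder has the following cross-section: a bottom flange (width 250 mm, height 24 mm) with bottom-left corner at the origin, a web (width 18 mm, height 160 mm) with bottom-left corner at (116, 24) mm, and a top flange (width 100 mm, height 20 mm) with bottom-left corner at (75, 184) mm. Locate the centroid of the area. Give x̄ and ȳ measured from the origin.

x̄ = 125.00 mm, ȳ = 69.81 mm

bottom flange: A = 250 × 24 = 6000.00, centroid at (125.00, 12.00).
web: A = 18 × 160 = 2880.00, centroid at (125.00, 104.00).
top flange: A = 100 × 20 = 2000.00, centroid at (125.00, 194.00).
ΣA = 10880.00 mm², ΣAx̄ = 1360000.00 mm³, ΣAȳ = 759520.00 mm³.
x̄ = 1360000.00/10880.00 = 125.00 mm; ȳ = 759520.00/10880.00 = 69.81 mm.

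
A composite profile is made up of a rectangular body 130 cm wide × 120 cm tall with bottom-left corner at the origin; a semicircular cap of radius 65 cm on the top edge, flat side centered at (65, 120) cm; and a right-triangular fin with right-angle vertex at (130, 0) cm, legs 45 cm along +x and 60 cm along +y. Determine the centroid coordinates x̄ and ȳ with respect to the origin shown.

x̄ = 69.58 cm, ȳ = 82.36 cm

Part | A | x̄ᵢ | ȳᵢ | A·x̄ᵢ | A·ȳᵢ
rectangular body | 15600.00 | 65.00 | 60.00 | 1014000.00 | 936000.00
semicircular top | 6636.61 | 65.00 | 147.59 | 431379.94 | 979477.07
triangular fin | 1350.00 | 145.00 | 20.00 | 195750.00 | 27000.00
Σ | 23586.61 |  |  | 1641129.94 | 1942477.07
x̄ = 1641129.94 / 23586.61 = 69.58 cm
ȳ = 1942477.07 / 23586.61 = 82.36 cm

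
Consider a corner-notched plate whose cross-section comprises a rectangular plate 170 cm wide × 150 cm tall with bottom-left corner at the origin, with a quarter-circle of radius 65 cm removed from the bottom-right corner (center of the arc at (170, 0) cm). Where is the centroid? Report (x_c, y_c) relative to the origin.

plate: A = 170 × 150 = 25500.00, centroid at (85.00, 75.00).
removed quarter-circle: A = −¼π·65² = -3318.31, centroid at (142.41, 27.59).
ΣA = 22181.69 cm², ΣAx_c = 1694929.44 cm³, ΣAy_c = 1820958.33 cm³.
x_c = 1694929.44/22181.69 = 76.41 cm; y_c = 1820958.33/22181.69 = 82.09 cm.

x_c = 76.41 cm, y_c = 82.09 cm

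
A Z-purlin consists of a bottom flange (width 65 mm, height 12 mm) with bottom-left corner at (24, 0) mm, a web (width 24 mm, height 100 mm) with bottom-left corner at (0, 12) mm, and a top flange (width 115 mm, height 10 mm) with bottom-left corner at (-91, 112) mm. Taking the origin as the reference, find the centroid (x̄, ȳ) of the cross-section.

x̄ = 7.93 mm, ȳ = 66.52 mm

bottom flange: A = 65 × 12 = 780.00, centroid at (56.50, 6.00).
web: A = 24 × 100 = 2400.00, centroid at (12.00, 62.00).
top flange: A = 115 × 10 = 1150.00, centroid at (-33.50, 117.00).
ΣA = 4330.00 mm², ΣAx̄ = 34345.00 mm³, ΣAȳ = 288030.00 mm³.
x̄ = 34345.00/4330.00 = 7.93 mm; ȳ = 288030.00/4330.00 = 66.52 mm.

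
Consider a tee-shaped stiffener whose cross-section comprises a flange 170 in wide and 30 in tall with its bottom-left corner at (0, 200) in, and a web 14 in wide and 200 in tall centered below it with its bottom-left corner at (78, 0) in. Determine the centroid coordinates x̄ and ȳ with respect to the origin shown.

x̄ = 85.00 in, ȳ = 174.24 in

Part | A | x̄ᵢ | ȳᵢ | A·x̄ᵢ | A·ȳᵢ
web | 2800.00 | 85.00 | 100.00 | 238000.00 | 280000.00
flange | 5100.00 | 85.00 | 215.00 | 433500.00 | 1096500.00
Σ | 7900.00 |  |  | 671500.00 | 1376500.00
x̄ = 671500.00 / 7900.00 = 85.00 in
ȳ = 1376500.00 / 7900.00 = 174.24 in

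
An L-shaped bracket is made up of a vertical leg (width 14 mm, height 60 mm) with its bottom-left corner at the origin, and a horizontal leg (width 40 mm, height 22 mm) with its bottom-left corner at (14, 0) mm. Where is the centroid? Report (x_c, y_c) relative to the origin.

x_c = 20.81 mm, y_c = 20.28 mm

vertical leg: A = 14 × 60 = 840.00, centroid at (7.00, 30.00).
horizontal leg: A = 40 × 22 = 880.00, centroid at (34.00, 11.00).
ΣA = 1720.00 mm²
ΣAx_c = (840.00)(7.00) + (880.00)(34.00) = 35800.00 mm³
ΣAy_c = (840.00)(30.00) + (880.00)(11.00) = 34880.00 mm³
x_c = 35800.00 / 1720.00 = 20.81 mm
y_c = 34880.00 / 1720.00 = 20.28 mm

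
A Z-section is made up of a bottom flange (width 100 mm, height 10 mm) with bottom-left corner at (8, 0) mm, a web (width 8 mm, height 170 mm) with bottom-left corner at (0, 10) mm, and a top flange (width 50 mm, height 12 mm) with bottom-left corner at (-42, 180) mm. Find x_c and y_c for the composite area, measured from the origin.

x_c = 17.99 mm, y_c = 83.04 mm

Part | A | x̄ᵢ | ȳᵢ | A·x̄ᵢ | A·ȳᵢ
bottom flange | 1000.00 | 58.00 | 5.00 | 58000.00 | 5000.00
web | 1360.00 | 4.00 | 95.00 | 5440.00 | 129200.00
top flange | 600.00 | -17.00 | 186.00 | -10200.00 | 111600.00
Σ | 2960.00 |  |  | 53240.00 | 245800.00
x_c = 53240.00 / 2960.00 = 17.99 mm
y_c = 245800.00 / 2960.00 = 83.04 mm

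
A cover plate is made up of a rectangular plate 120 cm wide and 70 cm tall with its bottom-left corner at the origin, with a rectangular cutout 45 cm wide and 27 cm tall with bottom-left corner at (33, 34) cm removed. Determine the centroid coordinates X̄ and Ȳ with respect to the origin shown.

plate: A = 120 × 70 = 8400.00, centroid at (60.00, 35.00).
hole: A = −(45 × 27) = -1215.00, centroid at (55.50, 47.50).
ΣA = 7185.00 cm²
ΣAX̄ = (8400.00)(60.00) + (-1215.00)(55.50) = 436567.50 cm³
ΣAȲ = (8400.00)(35.00) + (-1215.00)(47.50) = 236287.50 cm³
X̄ = 436567.50 / 7185.00 = 60.76 cm
Ȳ = 236287.50 / 7185.00 = 32.89 cm

X̄ = 60.76 cm, Ȳ = 32.89 cm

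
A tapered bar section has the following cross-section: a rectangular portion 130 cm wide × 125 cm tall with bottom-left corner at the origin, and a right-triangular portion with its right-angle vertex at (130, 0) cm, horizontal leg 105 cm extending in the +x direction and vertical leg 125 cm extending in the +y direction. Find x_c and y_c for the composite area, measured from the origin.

rectangular portion: A = 130 × 125 = 16250.00, centroid at (65.00, 62.50).
triangular portion: A = ½·105·125 = 6562.50, centroid at (165.00, 41.67).
ΣA = 22812.50 cm²
ΣAx_c = (16250.00)(65.00) + (6562.50)(165.00) = 2139062.50 cm³
ΣAy_c = (16250.00)(62.50) + (6562.50)(41.67) = 1289062.50 cm³
x_c = 2139062.50 / 22812.50 = 93.77 cm
y_c = 1289062.50 / 22812.50 = 56.51 cm

x_c = 93.77 cm, y_c = 56.51 cm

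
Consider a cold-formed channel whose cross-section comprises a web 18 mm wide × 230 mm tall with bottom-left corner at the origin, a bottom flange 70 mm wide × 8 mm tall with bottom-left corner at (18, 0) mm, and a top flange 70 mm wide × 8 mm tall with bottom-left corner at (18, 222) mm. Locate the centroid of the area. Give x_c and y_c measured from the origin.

web: A = 18 × 230 = 4140.00, centroid at (9.00, 115.00).
bottom flange: A = 70 × 8 = 560.00, centroid at (53.00, 4.00).
top flange: A = 70 × 8 = 560.00, centroid at (53.00, 226.00).
ΣA = 5260.00 mm², ΣAx_c = 96620.00 mm³, ΣAy_c = 604900.00 mm³.
x_c = 96620.00/5260.00 = 18.37 mm; y_c = 604900.00/5260.00 = 115.00 mm.

x_c = 18.37 mm, y_c = 115.00 mm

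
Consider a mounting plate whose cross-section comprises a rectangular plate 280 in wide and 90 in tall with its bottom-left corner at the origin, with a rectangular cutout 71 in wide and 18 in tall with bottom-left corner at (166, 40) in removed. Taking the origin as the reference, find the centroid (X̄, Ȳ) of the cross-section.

plate: A = 280 × 90 = 25200.00, centroid at (140.00, 45.00).
hole: A = −(71 × 18) = -1278.00, centroid at (201.50, 49.00).
ΣA = 23922.00 in²
ΣAX̄ = (25200.00)(140.00) + (-1278.00)(201.50) = 3270483.00 in³
ΣAȲ = (25200.00)(45.00) + (-1278.00)(49.00) = 1071378.00 in³
X̄ = 3270483.00 / 23922.00 = 136.71 in
Ȳ = 1071378.00 / 23922.00 = 44.79 in

X̄ = 136.71 in, Ȳ = 44.79 in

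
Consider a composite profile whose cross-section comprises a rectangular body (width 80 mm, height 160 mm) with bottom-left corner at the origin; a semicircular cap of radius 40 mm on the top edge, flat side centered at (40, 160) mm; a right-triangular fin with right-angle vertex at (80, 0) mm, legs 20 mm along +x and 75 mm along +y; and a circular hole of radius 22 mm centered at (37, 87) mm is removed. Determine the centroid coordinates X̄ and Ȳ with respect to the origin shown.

rectangular body: A = 80 × 160 = 12800.00, centroid at (40.00, 80.00).
semicircular top: A = ½π·40² = 2513.27, centroid at (40.00, 176.98).
triangular fin: A = ½·20·75 = 750.00, centroid at (86.67, 25.00).
hole: A = −π·22² = -1520.53, centroid at (37.00, 87.00).
ΣA = 14542.74 mm²
ΣAX̄ = (12800.00)(40.00) + (2513.27)(40.00) + (750.00)(86.67) + (-1520.53)(37.00) = 621271.32 mm³
ΣAȲ = (12800.00)(80.00) + (2513.27)(176.98) + (750.00)(25.00) + (-1520.53)(87.00) = 1355254.34 mm³
X̄ = 621271.32 / 14542.74 = 42.72 mm
Ȳ = 1355254.34 / 14542.74 = 93.19 mm

X̄ = 42.72 mm, Ȳ = 93.19 mm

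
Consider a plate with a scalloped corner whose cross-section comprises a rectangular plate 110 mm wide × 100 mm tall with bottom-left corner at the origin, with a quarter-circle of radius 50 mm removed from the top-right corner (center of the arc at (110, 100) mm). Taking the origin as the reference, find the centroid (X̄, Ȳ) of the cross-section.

X̄ = 47.66 mm, Ȳ = 43.75 mm

plate: A = 110 × 100 = 11000.00, centroid at (55.00, 50.00).
removed quarter-circle: A = −¼π·50² = -1963.50, centroid at (88.78, 78.78).
ΣA = 9036.50 mm²
ΣAX̄ = (11000.00)(55.00) + (-1963.50)(88.78) = 430682.17 mm³
ΣAȲ = (11000.00)(50.00) + (-1963.50)(78.78) = 395317.13 mm³
X̄ = 430682.17 / 9036.50 = 47.66 mm
Ȳ = 395317.13 / 9036.50 = 43.75 mm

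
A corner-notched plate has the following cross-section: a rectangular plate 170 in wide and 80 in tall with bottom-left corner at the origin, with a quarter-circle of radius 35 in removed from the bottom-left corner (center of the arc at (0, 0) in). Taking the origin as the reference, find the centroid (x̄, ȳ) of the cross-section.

plate: A = 170 × 80 = 13600.00, centroid at (85.00, 40.00).
removed quarter-circle: A = −¼π·35² = -962.11, centroid at (14.85, 14.85).
ΣA = 12637.89 in²
ΣAx̄ = (13600.00)(85.00) + (-962.11)(14.85) = 1141708.33 in³
ΣAȳ = (13600.00)(40.00) + (-962.11)(14.85) = 529708.33 in³
x̄ = 1141708.33 / 12637.89 = 90.34 in
ȳ = 529708.33 / 12637.89 = 41.91 in

x̄ = 90.34 in, ȳ = 41.91 in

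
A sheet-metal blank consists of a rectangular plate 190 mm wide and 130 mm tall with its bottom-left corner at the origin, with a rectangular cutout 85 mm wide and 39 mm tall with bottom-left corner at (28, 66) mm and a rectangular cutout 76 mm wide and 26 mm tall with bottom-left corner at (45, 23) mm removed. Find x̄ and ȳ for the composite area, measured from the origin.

Part | A | x̄ᵢ | ȳᵢ | A·x̄ᵢ | A·ȳᵢ
plate | 24700.00 | 95.00 | 65.00 | 2346500.00 | 1605500.00
hole 1 | -3315.00 | 70.50 | 85.50 | -233707.50 | -283432.50
hole 2 | -1976.00 | 83.00 | 36.00 | -164008.00 | -71136.00
Σ | 19409.00 |  |  | 1948784.50 | 1250931.50
x̄ = 1948784.50 / 19409.00 = 100.41 mm
ȳ = 1250931.50 / 19409.00 = 64.45 mm

x̄ = 100.41 mm, ȳ = 64.45 mm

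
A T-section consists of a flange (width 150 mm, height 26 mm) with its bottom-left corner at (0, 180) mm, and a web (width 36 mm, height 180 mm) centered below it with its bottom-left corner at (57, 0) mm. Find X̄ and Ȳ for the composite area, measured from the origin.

Part | A | x̄ᵢ | ȳᵢ | A·x̄ᵢ | A·ȳᵢ
web | 6480.00 | 75.00 | 90.00 | 486000.00 | 583200.00
flange | 3900.00 | 75.00 | 193.00 | 292500.00 | 752700.00
Σ | 10380.00 |  |  | 778500.00 | 1335900.00
X̄ = 778500.00 / 10380.00 = 75.00 mm
Ȳ = 1335900.00 / 10380.00 = 128.70 mm

X̄ = 75.00 mm, Ȳ = 128.70 mm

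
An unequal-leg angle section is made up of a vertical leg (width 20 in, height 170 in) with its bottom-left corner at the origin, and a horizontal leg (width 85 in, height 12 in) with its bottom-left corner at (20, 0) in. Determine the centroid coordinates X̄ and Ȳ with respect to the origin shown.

X̄ = 22.12 in, Ȳ = 66.77 in

vertical leg: A = 20 × 170 = 3400.00, centroid at (10.00, 85.00).
horizontal leg: A = 85 × 12 = 1020.00, centroid at (62.50, 6.00).
ΣA = 4420.00 in²
ΣAX̄ = (3400.00)(10.00) + (1020.00)(62.50) = 97750.00 in³
ΣAȲ = (3400.00)(85.00) + (1020.00)(6.00) = 295120.00 in³
X̄ = 97750.00 / 4420.00 = 22.12 in
Ȳ = 295120.00 / 4420.00 = 66.77 in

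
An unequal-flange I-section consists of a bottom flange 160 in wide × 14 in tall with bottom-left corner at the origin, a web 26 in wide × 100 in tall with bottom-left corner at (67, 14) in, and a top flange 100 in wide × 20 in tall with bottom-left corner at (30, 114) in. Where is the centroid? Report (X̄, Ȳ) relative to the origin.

X̄ = 80.00 in, Ȳ = 62.88 in

bottom flange: A = 160 × 14 = 2240.00, centroid at (80.00, 7.00).
web: A = 26 × 100 = 2600.00, centroid at (80.00, 64.00).
top flange: A = 100 × 20 = 2000.00, centroid at (80.00, 124.00).
ΣA = 6840.00 in²
ΣAX̄ = (2240.00)(80.00) + (2600.00)(80.00) + (2000.00)(80.00) = 547200.00 in³
ΣAȲ = (2240.00)(7.00) + (2600.00)(64.00) + (2000.00)(124.00) = 430080.00 in³
X̄ = 547200.00 / 6840.00 = 80.00 in
Ȳ = 430080.00 / 6840.00 = 62.88 in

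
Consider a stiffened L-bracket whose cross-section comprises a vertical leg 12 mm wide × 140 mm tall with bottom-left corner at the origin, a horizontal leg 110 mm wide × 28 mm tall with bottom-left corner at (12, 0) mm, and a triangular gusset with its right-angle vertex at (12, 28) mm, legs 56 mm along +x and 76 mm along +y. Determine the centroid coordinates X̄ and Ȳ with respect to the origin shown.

X̄ = 40.90 mm, Ȳ = 39.81 mm

vertical leg: A = 12 × 140 = 1680.00, centroid at (6.00, 70.00).
horizontal leg: A = 110 × 28 = 3080.00, centroid at (67.00, 14.00).
gusset: A = ½·56·76 = 2128.00, centroid at (30.67, 53.33).
ΣA = 6888.00 mm², ΣAX̄ = 281698.67 mm³, ΣAȲ = 274213.33 mm³.
X̄ = 281698.67/6888.00 = 40.90 mm; Ȳ = 274213.33/6888.00 = 39.81 mm.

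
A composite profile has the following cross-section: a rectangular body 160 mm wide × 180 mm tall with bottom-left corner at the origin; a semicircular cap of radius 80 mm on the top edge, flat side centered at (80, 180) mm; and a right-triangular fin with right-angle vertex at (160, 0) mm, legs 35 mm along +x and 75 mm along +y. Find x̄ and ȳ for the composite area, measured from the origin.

x̄ = 83.00 mm, ȳ = 118.90 mm

rectangular body: A = 160 × 180 = 28800.00, centroid at (80.00, 90.00).
semicircular top: A = ½π·80² = 10053.10, centroid at (80.00, 213.95).
triangular fin: A = ½·35·75 = 1312.50, centroid at (171.67, 25.00).
ΣA = 40165.60 mm²
ΣAx̄ = (28800.00)(80.00) + (10053.10)(80.00) + (1312.50)(171.67) = 3333560.22 mm³
ΣAȳ = (28800.00)(90.00) + (10053.10)(213.95) + (1312.50)(25.00) = 4775703.20 mm³
x̄ = 3333560.22 / 40165.60 = 83.00 mm
ȳ = 4775703.20 / 40165.60 = 118.90 mm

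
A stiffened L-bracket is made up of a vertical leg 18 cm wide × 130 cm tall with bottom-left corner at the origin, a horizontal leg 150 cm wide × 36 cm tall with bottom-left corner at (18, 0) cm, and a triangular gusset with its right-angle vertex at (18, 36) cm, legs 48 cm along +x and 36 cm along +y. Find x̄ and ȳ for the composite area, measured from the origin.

vertical leg: A = 18 × 130 = 2340.00, centroid at (9.00, 65.00).
horizontal leg: A = 150 × 36 = 5400.00, centroid at (93.00, 18.00).
gusset: A = ½·48·36 = 864.00, centroid at (34.00, 48.00).
ΣA = 8604.00 cm²
ΣAx̄ = (2340.00)(9.00) + (5400.00)(93.00) + (864.00)(34.00) = 552636.00 cm³
ΣAȳ = (2340.00)(65.00) + (5400.00)(18.00) + (864.00)(48.00) = 290772.00 cm³
x̄ = 552636.00 / 8604.00 = 64.23 cm
ȳ = 290772.00 / 8604.00 = 33.79 cm

x̄ = 64.23 cm, ȳ = 33.79 cm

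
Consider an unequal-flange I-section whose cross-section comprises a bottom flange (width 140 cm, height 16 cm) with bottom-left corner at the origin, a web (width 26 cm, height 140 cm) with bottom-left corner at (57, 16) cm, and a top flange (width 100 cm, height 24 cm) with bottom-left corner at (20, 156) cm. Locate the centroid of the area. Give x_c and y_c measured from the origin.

Part | A | x̄ᵢ | ȳᵢ | A·x̄ᵢ | A·ȳᵢ
bottom flange | 2240.00 | 70.00 | 8.00 | 156800.00 | 17920.00
web | 3640.00 | 70.00 | 86.00 | 254800.00 | 313040.00
top flange | 2400.00 | 70.00 | 168.00 | 168000.00 | 403200.00
Σ | 8280.00 |  |  | 579600.00 | 734160.00
x_c = 579600.00 / 8280.00 = 70.00 cm
y_c = 734160.00 / 8280.00 = 88.67 cm

x_c = 70.00 cm, y_c = 88.67 cm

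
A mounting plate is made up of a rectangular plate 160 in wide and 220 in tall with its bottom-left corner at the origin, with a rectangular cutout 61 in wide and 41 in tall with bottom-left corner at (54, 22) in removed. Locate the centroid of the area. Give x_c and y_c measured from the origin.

x_c = 79.66 in, y_c = 115.16 in

plate: A = 160 × 220 = 35200.00, centroid at (80.00, 110.00).
hole: A = −(61 × 41) = -2501.00, centroid at (84.50, 42.50).
ΣA = 32699.00 in²
ΣAx_c = (35200.00)(80.00) + (-2501.00)(84.50) = 2604665.50 in³
ΣAy_c = (35200.00)(110.00) + (-2501.00)(42.50) = 3765707.50 in³
x_c = 2604665.50 / 32699.00 = 79.66 in
y_c = 3765707.50 / 32699.00 = 115.16 in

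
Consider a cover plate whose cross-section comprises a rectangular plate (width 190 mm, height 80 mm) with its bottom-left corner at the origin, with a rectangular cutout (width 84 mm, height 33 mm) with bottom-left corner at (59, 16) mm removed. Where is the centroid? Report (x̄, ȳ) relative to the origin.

Part | A | x̄ᵢ | ȳᵢ | A·x̄ᵢ | A·ȳᵢ
plate | 15200.00 | 95.00 | 40.00 | 1444000.00 | 608000.00
hole | -2772.00 | 101.00 | 32.50 | -279972.00 | -90090.00
Σ | 12428.00 |  |  | 1164028.00 | 517910.00
x̄ = 1164028.00 / 12428.00 = 93.66 mm
ȳ = 517910.00 / 12428.00 = 41.67 mm

x̄ = 93.66 mm, ȳ = 41.67 mm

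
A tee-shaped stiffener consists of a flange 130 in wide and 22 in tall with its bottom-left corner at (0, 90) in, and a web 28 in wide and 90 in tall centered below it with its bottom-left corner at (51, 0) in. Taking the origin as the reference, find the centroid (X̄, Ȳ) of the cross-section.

X̄ = 65.00 in, Ȳ = 74.77 in

web: A = 28 × 90 = 2520.00, centroid at (65.00, 45.00).
flange: A = 130 × 22 = 2860.00, centroid at (65.00, 101.00).
ΣA = 5380.00 in², ΣAX̄ = 349700.00 in³, ΣAȲ = 402260.00 in³.
X̄ = 349700.00/5380.00 = 65.00 in; Ȳ = 402260.00/5380.00 = 74.77 in.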